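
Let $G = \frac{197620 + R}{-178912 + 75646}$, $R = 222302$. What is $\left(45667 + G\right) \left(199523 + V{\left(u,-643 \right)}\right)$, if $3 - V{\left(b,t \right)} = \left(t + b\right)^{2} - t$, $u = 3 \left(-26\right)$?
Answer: $- \frac{84080805583500}{5737} \approx -1.4656 \cdot 10^{10}$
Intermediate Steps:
$G = - \frac{23329}{5737}$ ($G = \frac{197620 + 222302}{-178912 + 75646} = \frac{419922}{-103266} = 419922 \left(- \frac{1}{103266}\right) = - \frac{23329}{5737} \approx -4.0664$)
$u = -78$
$V{\left(b,t \right)} = 3 + t - \left(b + t\right)^{2}$ ($V{\left(b,t \right)} = 3 - \left(\left(t + b\right)^{2} - t\right) = 3 - \left(\left(b + t\right)^{2} - t\right) = 3 + \left(t - \left(b + t\right)^{2}\right) = 3 + t - \left(b + t\right)^{2}$)
$\left(45667 + G\right) \left(199523 + V{\left(u,-643 \right)}\right) = \left(45667 - \frac{23329}{5737}\right) \left(199523 - \left(640 + \left(-78 - 643\right)^{2}\right)\right) = \frac{261968250 \left(199523 - 520481\right)}{5737} = \frac{261968250}{5737} \left(-320958\right) = - \frac{84080805583500}{5737}$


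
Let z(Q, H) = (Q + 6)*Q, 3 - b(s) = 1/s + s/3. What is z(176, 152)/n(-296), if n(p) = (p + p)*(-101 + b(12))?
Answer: 3432/6475 ≈ 0.53004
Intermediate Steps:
b(s) = 3 - 1/s - s/3 (b(s) = 3 - (1/s + s/3) = 3 + (-1/s - s/3) = 3 - 1/s - s/3)
z(Q, H) = Q*(6 + Q) (z(Q, H) = (6 + Q)*Q = Q*(6 + Q))
n(p) = -1225*p/6 (n(p) = (p + p)*(-101 + (3 - 1/12 - ⅓*12)) = (2*p)*(-101 + (3 - 1*1/12 - 4)) = (2*p)*(-101 + (3 - 1/12 - 4)) = (2*p)*(-101 - 13/12) = (2*p)*(-1225/12) = -1225*p/6)
z(176, 152)/n(-296) = (176*(6 + 176))/((-1225/6*(-296))) = (176*182)/(181300/3) = 32032*(3/181300) = 3432/6475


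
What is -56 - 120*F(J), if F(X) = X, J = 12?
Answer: -1496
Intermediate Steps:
-56 - 120*F(J) = -56 - 120*12 = -56 - 1440 = -1496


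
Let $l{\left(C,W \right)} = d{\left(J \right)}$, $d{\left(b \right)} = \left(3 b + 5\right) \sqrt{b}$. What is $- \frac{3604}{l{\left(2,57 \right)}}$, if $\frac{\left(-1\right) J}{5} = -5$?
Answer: $- \frac{901}{100} \approx -9.01$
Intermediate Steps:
$J = 25$ ($J = \left(-5\right) \left(-5\right) = 25$)
$d{\left(b \right)} = \sqrt{b} \left(5 + 3 b\right)$ ($d{\left(b \right)} = \left(5 + 3 b\right) \sqrt{b} = \sqrt{b} \left(5 + 3 b\right)$)
$l{\left(C,W \right)} = 400$ ($l{\left(C,W \right)} = \sqrt{25} \left(5 + 3 \cdot 25\right) = 5 \left(5 + 75\right) = 5 \cdot 80 = 400$)
$- \frac{3604}{l{\left(2,57 \right)}} = - \frac{3604}{400} = \left(-3604\right) \frac{1}{400} = - \frac{901}{100}$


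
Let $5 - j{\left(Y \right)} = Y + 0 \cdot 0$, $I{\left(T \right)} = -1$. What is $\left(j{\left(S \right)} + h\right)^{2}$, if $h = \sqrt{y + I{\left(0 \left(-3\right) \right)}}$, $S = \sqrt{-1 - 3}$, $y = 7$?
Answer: $\left(5 + \sqrt{6} - 2 i\right)^{2} \approx 51.495 - 29.798 i$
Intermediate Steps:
$S = 2 i$ ($S = \sqrt{-4} = 2 i \approx 2.0 i$)
$j{\left(Y \right)} = 5 - Y$ ($j{\left(Y \right)} = 5 - \left(Y + 0 \cdot 0\right) = 5 - \left(Y + 0\right) = 5 - Y$)
$h = \sqrt{6}$ ($h = \sqrt{7 - 1} = \sqrt{6} \approx 2.4495$)
$\left(j{\left(S \right)} + h\right)^{2} = \left(\left(5 - 2 i\right) + \sqrt{6}\right)^{2} = \left(5 + \sqrt{6} - 2 i\right)^{2}$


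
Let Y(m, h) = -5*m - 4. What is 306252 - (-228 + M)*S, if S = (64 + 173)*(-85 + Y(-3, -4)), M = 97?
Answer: -1991226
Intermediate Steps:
Y(m, h) = -4 - 5*m
S = -17538 (S = (64 + 173)*(-85 + (-4 - 5*(-3))) = 237*(-85 + (-4 + 15)) = 237*(-85 + 11) = 237*(-74) = -17538)
306252 - (-228 + M)*S = 306252 - (-228 + 97)*(-17538) = 306252 - (-131)*(-17538) = 306252 - 1*2297478 = 306252 - 2297478 = -1991226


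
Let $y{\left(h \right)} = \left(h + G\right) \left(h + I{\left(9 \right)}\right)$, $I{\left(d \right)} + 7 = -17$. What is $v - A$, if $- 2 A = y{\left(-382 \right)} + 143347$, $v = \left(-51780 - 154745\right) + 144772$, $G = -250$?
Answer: $\frac{276433}{2} \approx 1.3822 \cdot 10^{5}$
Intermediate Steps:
$I{\left(d \right)} = -24$ ($I{\left(d \right)} = -7 - 17 = -24$)
$v = -61753$ ($v = -206525 + 144772 = -61753$)
$y{\left(h \right)} = \left(-250 + h\right) \left(-24 + h\right)$ ($y{\left(h \right)} = \left(h - 250\right) \left(h - 24\right) = \left(-250 + h\right) \left(-24 + h\right)$)
$A = - \frac{399939}{2}$ ($A = - \frac{\left(6000 + \left(-382\right)^{2} - -104668\right) + 143347}{2} = - \frac{\left(6000 + 145924 + 104668\right) + 143347}{2} = - \frac{256592 + 143347}{2} = \left(- \frac{1}{2}\right) 399939 = - \frac{399939}{2} \approx -1.9997 \cdot 10^{5}$)
$v - A = -61753 - - \frac{399939}{2} = -61753 + \frac{399939}{2} = \frac{276433}{2}$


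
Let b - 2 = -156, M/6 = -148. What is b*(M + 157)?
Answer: 112574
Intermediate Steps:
M = -888 (M = 6*(-148) = -888)
b = -154 (b = 2 - 156 = -154)
b*(M + 157) = -154*(-888 + 157) = -154*(-731) = 112574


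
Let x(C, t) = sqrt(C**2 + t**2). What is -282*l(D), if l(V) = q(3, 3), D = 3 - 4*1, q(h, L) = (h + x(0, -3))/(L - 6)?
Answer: 564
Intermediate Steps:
q(h, L) = (3 + h)/(-6 + L) (q(h, L) = (h + sqrt(0**2 + (-3)**2))/(L - 6) = (h + sqrt(0 + 9))/(-6 + L) = (h + sqrt(9))/(-6 + L) = (h + 3)/(-6 + L) = (3 + h)/(-6 + L))
D = -1 (D = 3 - 4 = -1)
l(V) = -2 (l(V) = (3 + 3)/(-6 + 3) = 6/(-3) = -1/3*6 = -2)
-282*l(D) = -282*(-2) = 564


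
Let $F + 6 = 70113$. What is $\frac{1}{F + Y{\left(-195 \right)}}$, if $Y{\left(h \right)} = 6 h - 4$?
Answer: $\frac{1}{68933} \approx 1.4507 \cdot 10^{-5}$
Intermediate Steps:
$Y{\left(h \right)} = -4 + 6 h$
$F = 70107$ ($F = -6 + 70113 = 70107$)
$\frac{1}{F + Y{\left(-195 \right)}} = \frac{1}{70107 + \left(-4 + 6 \left(-195\right)\right)} = \frac{1}{70107 - 1174} = \frac{1}{68933}$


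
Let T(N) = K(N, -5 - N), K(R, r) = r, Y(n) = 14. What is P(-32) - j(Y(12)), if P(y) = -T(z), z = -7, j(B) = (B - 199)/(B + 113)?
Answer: -69/127 ≈ -0.54331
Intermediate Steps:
j(B) = (-199 + B)/(113 + B)
T(N) = -5 - N
P(y) = -2 (P(y) = -(-5 - 1*(-7)) = -(-5 + 7) = -1*2 = -2)
P(-32) - j(Y(12)) = -2 - (-199 + 14)/(113 + 14) = -2 - (-185)/127 = -2 - 1*(-185/127) = -2 + 185/127 = -69/127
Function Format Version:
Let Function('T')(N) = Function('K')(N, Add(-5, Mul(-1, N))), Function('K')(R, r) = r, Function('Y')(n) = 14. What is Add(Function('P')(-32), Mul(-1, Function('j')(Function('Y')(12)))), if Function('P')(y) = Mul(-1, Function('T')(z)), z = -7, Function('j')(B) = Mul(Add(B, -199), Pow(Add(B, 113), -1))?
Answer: Rational(-69, 127) ≈ -0.54331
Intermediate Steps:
Function('j')(B) = Mul(Pow(Add(113, B), -1), Add(-199, B)) (Function('j')(B) = Mul(Add(-199, B), Pow(Add(113, B), -1)) = Mul(Pow(Add(113, B), -1), Add(-199, B)))
Function('T')(N) = Add(-5, Mul(-1, N))
Function('P')(y) = -2 (Function('P')(y) = Mul(-1, Add(-5, Mul(-1, -7))) = Mul(-1, Add(-5, 7)) = Mul(-1, 2) = -2)
Add(Function('P')(-32), Mul(-1, Function('j')(Function('Y')(12)))) = Add(-2, Mul(-1, Mul(Pow(Add(113, 14), -1), Add(-199, 14)))) = Add(-2, Mul(-1, Mul(Pow(127, -1), -185))) = Add(-2, Mul(-1, Mul(Rational(1, 127), -185))) = Add(-2, Mul(-1, Rational(-185, 127))) = Add(-2, Rational(185, 127)) = Rational(-69, 127)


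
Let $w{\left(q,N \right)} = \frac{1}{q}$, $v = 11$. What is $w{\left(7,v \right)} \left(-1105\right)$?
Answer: $- \frac{1105}{7} \approx -157.86$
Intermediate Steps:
$w{\left(7,v \right)} \left(-1105\right) = \frac{1}{7} \left(-1105\right) = - \frac{1105}{7}$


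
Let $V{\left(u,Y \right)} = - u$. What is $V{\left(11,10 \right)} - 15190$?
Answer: $-15201$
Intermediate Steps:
$V{\left(11,10 \right)} - 15190 = \left(-1\right) 11 - 15190 = -11 - 15190 = -15201$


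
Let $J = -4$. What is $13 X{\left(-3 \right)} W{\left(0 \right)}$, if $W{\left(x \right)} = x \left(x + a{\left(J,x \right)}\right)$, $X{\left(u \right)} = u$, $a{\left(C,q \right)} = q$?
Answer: $0$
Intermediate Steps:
$W{\left(x \right)} = 2 x^{2}$ ($W{\left(x \right)} = x \left(x + x\right) = x 2 x = 2 x^{2}$)
$13 X{\left(-3 \right)} W{\left(0 \right)} = 13 \left(-3\right) 2 \cdot 0^{2} = - 39 \cdot 2 \cdot 0 = \left(-39\right) 0 = 0$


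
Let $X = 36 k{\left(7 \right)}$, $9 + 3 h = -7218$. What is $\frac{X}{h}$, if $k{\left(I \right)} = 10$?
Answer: $- \frac{120}{803} \approx -0.14944$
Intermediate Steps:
$h = -2409$ ($h = -3 + \frac{1}{3} \left(-7218\right) = -3 - 2406 = -2409$)
$X = 360$ ($X = 36 \cdot 10 = 360$)
$\frac{X}{h} = \frac{360}{-2409} = 360 \left(- \frac{1}{2409}\right) = - \frac{120}{803}$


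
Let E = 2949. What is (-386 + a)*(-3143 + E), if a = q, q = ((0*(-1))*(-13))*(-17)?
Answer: 74884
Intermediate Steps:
q = 0 (q = (0*(-13))*(-17) = 0*(-17) = 0)
a = 0
(-386 + a)*(-3143 + E) = (-386 + 0)*(-3143 + 2949) = -386*(-194) = 74884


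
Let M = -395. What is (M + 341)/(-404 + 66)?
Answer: 27/169 ≈ 0.15976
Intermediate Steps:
(M + 341)/(-404 + 66) = (-395 + 341)/(-404 + 66) = -54/(-338) = -54*(-1/338) = 27/169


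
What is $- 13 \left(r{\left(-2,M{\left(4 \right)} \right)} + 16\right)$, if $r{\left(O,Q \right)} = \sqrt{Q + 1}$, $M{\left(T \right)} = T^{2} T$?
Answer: $-208 - 13 \sqrt{65} \approx -312.81$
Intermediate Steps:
$M{\left(T \right)} = T^{3}$
$r{\left(O,Q \right)} = \sqrt{1 + Q}$
$- 13 \left(r{\left(-2,M{\left(4 \right)} \right)} + 16\right) = - 13 \left(\sqrt{1 + 4^{3}} + 16\right) = - 13 \left(\sqrt{1 + 64} + 16\right) = - 13 \left(\sqrt{65} + 16\right) = - 13 \left(16 + \sqrt{65}\right) = -208 - 13 \sqrt{65}$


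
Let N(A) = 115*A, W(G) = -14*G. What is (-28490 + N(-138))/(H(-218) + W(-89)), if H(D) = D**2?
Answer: -4436/4877 ≈ -0.90958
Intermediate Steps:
(-28490 + N(-138))/(H(-218) + W(-89)) = (-28490 + 115*(-138))/((-218)**2 - 14*(-89)) = (-28490 - 15870)/(47524 + 1246) = -44360/48770 = -44360*1/48770 = -4436/4877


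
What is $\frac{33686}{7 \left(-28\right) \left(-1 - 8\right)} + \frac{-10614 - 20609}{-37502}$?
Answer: $\frac{164796218}{8269191} \approx 19.929$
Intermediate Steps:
$\frac{33686}{7 \left(-28\right) \left(-1 - 8\right)} + \frac{-10614 - 20609}{-37502} = \frac{33686}{\left(-196\right) \left(-1 - 8\right)} - - \frac{31223}{37502} = \frac{33686}{\left(-196\right) \left(-9\right)} + \frac{31223}{37502} = \frac{33686}{1764} + \frac{31223}{37502} = 33686 \cdot \frac{1}{1764} + \frac{31223}{37502} = \frac{16843}{882} + \frac{31223}{37502} = \frac{164796218}{8269191}$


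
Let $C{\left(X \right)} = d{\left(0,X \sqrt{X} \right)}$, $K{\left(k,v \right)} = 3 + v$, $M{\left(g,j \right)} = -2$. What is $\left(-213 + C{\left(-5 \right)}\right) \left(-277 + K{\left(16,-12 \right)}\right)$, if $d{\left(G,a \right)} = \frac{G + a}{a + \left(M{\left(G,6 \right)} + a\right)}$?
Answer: $\frac{143 \left(- 426 i + 2125 \sqrt{5}\right)}{- i + 5 \sqrt{5}} \approx 60776.0 - 12.689 i$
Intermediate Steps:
$d{\left(G,a \right)} = \frac{G + a}{-2 + 2 a}$ ($d{\left(G,a \right)} = \frac{G + a}{a + \left(-2 + a\right)} = \frac{G + a}{-2 + 2 a}$)
$C{\left(X \right)} = \frac{X^{\frac{3}{2}}}{2 \left(-1 + X^{\frac{3}{2}}\right)}$ ($C{\left(X \right)} = \frac{0 + X \sqrt{X}}{2 \left(-1 + X \sqrt{X}\right)} = \frac{0 + X^{\frac{3}{2}}}{2 \left(-1 + X^{\frac{3}{2}}\right)} = \frac{X^{\frac{3}{2}}}{2 \left(-1 + X^{\frac{3}{2}}\right)}$)
$\left(-213 + C{\left(-5 \right)}\right) \left(-277 + K{\left(16,-12 \right)}\right) = \left(-213 + \frac{\left(-5\right)^{\frac{3}{2}}}{2 \left(-1 + \left(-5\right)^{\frac{3}{2}}\right)}\right) \left(-277 + \left(3 - 12\right)\right) = \left(-213 + \frac{\left(-5\right) i \sqrt{5}}{2 \left(-1 - 5 i \sqrt{5}\right)}\right) \left(-277 - 9\right) = \left(-213 - \frac{5 i \sqrt{5}}{2 \left(-1 - 5 i \sqrt{5}\right)}\right) \left(-286\right) = 60918 + \frac{715 i \sqrt{5}}{-1 - 5 i \sqrt{5}}$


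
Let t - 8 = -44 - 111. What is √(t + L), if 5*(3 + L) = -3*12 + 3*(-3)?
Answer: I*√159 ≈ 12.61*I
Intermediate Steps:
t = -147 (t = 8 + (-44 - 111) = 8 - 155 = -147)
L = -12 (L = -3 + (-3*12 + 3*(-3))/5 = -3 + (-36 - 9)/5 = -3 + (⅕)*(-45) = -3 - 9 = -12)
√(t + L) = √(-147 - 12) = √(-159) = I*√159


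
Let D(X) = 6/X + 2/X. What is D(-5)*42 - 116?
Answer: -916/5 ≈ -183.20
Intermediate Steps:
D(X) = 8/X
D(-5)*42 - 116 = (8/(-5))*42 - 116 = (8*(-⅕))*42 - 116 = -8/5*42 - 116 = -336/5 - 116 = -916/5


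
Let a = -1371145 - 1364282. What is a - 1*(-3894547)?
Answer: 1159120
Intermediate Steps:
a = -2735427
a - 1*(-3894547) = -2735427 - 1*(-3894547) = -2735427 + 3894547 = 1159120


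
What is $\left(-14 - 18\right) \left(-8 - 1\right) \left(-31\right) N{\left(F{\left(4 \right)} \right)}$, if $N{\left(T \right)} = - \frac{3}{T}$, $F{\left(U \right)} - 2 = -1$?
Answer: $26784$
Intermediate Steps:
$F{\left(U \right)} = 1$ ($F{\left(U \right)} = 2 - 1 = 1$)
$\left(-14 - 18\right) \left(-8 - 1\right) \left(-31\right) N{\left(F{\left(4 \right)} \right)} = \left(-14 - 18\right) \left(-8 - 1\right) \left(-31\right) \left(- \frac{3}{1}\right) = \left(-32\right) \left(-9\right) \left(-31\right) \left(\left(-3\right) 1\right) = 288 \left(-31\right) \left(-3\right) = \left(-8928\right) \left(-3\right) = 26784$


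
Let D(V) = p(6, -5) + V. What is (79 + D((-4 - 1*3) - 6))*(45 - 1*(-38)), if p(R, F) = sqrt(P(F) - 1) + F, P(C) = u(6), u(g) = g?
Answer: 5063 + 83*sqrt(5) ≈ 5248.6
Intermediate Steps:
P(C) = 6
p(R, F) = F + sqrt(5) (p(R, F) = sqrt(6 - 1) + F = sqrt(5) + F = F + sqrt(5))
D(V) = -5 + V + sqrt(5) (D(V) = (-5 + sqrt(5)) + V = -5 + V + sqrt(5))
(79 + D((-4 - 1*3) - 6))*(45 - 1*(-38)) = (79 + (-5 + ((-4 - 1*3) - 6) + sqrt(5)))*(45 - 1*(-38)) = (79 + (-5 + ((-4 - 3) - 6) + sqrt(5)))*(45 + 38) = (79 + (-5 + (-7 - 6) + sqrt(5)))*83 = (79 + (-5 - 13 + sqrt(5)))*83 = (79 + (-18 + sqrt(5)))*83 = (61 + sqrt(5))*83 = 5063 + 83*sqrt(5)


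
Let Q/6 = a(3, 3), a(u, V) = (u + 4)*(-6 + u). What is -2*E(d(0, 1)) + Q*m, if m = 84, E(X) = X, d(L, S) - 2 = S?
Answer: -10590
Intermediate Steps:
a(u, V) = (-6 + u)*(4 + u) (a(u, V) = (4 + u)*(-6 + u) = (-6 + u)*(4 + u))
d(L, S) = 2 + S
Q = -126 (Q = 6*(-24 + 3² - 2*3) = 6*(-24 + 9 - 6) = 6*(-21) = -126)
-2*E(d(0, 1)) + Q*m = -2*(2 + 1) - 126*84 = -2*3 - 10584 = -6 - 10584 = -10590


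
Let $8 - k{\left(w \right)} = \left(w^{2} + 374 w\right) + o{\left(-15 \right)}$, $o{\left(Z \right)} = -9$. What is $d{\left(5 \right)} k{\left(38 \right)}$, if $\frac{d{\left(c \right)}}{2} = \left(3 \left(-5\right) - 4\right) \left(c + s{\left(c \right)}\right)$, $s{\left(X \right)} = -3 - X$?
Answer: $-1782846$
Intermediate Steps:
$d{\left(c \right)} = 114$ ($d{\left(c \right)} = 2 \left(3 \left(-5\right) - 4\right) \left(c - \left(3 + c\right)\right) = 2 \left(-15 - 4\right) \left(-3\right) = 2 \left(\left(-19\right) \left(-3\right)\right) = 2 \cdot 57 = 114$)
$k{\left(w \right)} = 17 - w^{2} - 374 w$ ($k{\left(w \right)} = 8 - \left(\left(w^{2} + 374 w\right) - 9\right) = 8 - \left(-9 + w^{2} + 374 w\right) = 17 - w^{2} - 374 w$)
$d{\left(5 \right)} k{\left(38 \right)} = 114 \left(17 - 38^{2} - 14212\right) = 114 \left(17 - 1444 - 14212\right) = 114 \left(-15639\right) = -1782846$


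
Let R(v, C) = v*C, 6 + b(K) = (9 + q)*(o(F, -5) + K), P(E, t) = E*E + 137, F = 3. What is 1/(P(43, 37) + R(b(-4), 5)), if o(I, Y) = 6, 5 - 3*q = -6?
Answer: 3/6248 ≈ 0.00048015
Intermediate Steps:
q = 11/3 (q = 5/3 - 1/3*(-6) = 5/3 + 2 = 11/3 ≈ 3.6667)
P(E, t) = 137 + E**2 (P(E, t) = E**2 + 137 = 137 + E**2)
b(K) = 70 + 38*K/3 (b(K) = -6 + (9 + 11/3)*(6 + K) = -6 + 38*(6 + K)/3 = -6 + (76 + 38*K/3) = 70 + 38*K/3)
R(v, C) = C*v
1/(P(43, 37) + R(b(-4), 5)) = 1/((137 + 43**2) + 5*(70 + (38/3)*(-4))) = 1/((137 + 1849) + 5*(70 - 152/3)) = 1/(1986 + 5*(58/3)) = 1/(1986 + 290/3) = 1/(6248/3) = 3/6248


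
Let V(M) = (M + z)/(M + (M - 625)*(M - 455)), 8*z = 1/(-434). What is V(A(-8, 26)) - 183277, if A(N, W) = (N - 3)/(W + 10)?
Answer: -14674640592878158/80068096885 ≈ -1.8328e+5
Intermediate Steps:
z = -1/3472 (z = (⅛)/(-434) = (⅛)*(-1/434) = -1/3472 ≈ -0.00028802)
A(N, W) = (-3 + N)/(10 + W)
V(M) = (-1/3472 + M)/(M + (-625 + M)*(-455 + M)) (V(M) = (M - 1/3472)/(M + (M - 625)*(M - 455)) = (-1/3472 + M)/(M + (-625 + M)*(-455 + M)))
V(A(-8, 26)) - 183277 = (-1/3472 + (-3 - 8)/(10 + 26))/(284375 + ((-3 - 8)/(10 + 26))² - 1079*(-3 - 8)/(10 + 26)) - 183277 = (-1/3472 - 11/36)/(284375 + (-11/36)² - 1079*(-11)/36) - 183277 = (-1/3472 + (1/36)*(-11))/(284375 + ((1/36)*(-11))² - 1079*(-11)/36) - 183277 = (-1/3472 - 11/36)/(284375 + (-11/36)² - 1079*(-11/36)) - 183277 = -9557/31248/(284375 + 121/1296 + 11869/36) - 183277 = -9557/31248/(368977405/1296) - 183277 = (1296/368977405)*(-9557/31248) - 183277 = -86013/80068096885 - 183277 = -14674640592878158/80068096885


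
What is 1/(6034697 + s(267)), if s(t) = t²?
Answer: 1/6105986 ≈ 1.6377e-7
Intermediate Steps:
1/(6034697 + s(267)) = 1/(6034697 + 267²) = 1/(6034697 + 71289) = 1/6105986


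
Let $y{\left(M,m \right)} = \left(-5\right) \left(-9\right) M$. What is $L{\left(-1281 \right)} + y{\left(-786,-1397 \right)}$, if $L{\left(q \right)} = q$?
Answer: $-36651$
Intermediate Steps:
$y{\left(M,m \right)} = 45 M$
$L{\left(-1281 \right)} + y{\left(-786,-1397 \right)} = -1281 + 45 \left(-786\right) = -1281 - 35370 = -36651$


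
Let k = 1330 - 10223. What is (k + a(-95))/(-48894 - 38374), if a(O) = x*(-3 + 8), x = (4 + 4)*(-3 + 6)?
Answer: 8773/87268 ≈ 0.10053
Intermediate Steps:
k = -8893
x = 24 (x = 8*3 = 24)
a(O) = 120 (a(O) = 24*(-3 + 8) = 24*5 = 120)
(k + a(-95))/(-48894 - 38374) = (-8893 + 120)/(-48894 - 38374) = -8773/(-87268) = -8773*(-1/87268) = 8773/87268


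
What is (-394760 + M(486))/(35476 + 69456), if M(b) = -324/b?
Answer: -592141/157398 ≈ -3.7621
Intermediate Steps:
(-394760 + M(486))/(35476 + 69456) = (-394760 - 324/486)/(35476 + 69456) = (-394760 - 324*1/486)/104932 = (-394760 - ⅔)*(1/104932) = -1184282/3*1/104932 = -592141/157398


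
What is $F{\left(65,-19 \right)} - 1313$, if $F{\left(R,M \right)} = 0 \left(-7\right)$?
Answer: $-1313$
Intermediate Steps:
$F{\left(R,M \right)} = 0$
$F{\left(65,-19 \right)} - 1313 = 0 - 1313 = -1313$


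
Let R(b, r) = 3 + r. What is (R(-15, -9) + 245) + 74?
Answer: 313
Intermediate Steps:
(R(-15, -9) + 245) + 74 = ((3 - 9) + 245) + 74 = (-6 + 245) + 74 = 239 + 74 = 313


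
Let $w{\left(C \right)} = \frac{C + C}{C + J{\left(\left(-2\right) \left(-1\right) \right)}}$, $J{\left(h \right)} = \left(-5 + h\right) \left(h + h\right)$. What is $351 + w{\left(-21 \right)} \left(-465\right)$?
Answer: $- \frac{2649}{11} \approx -240.82$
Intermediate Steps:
$J{\left(h \right)} = 2 h \left(-5 + h\right)$ ($J{\left(h \right)} = \left(-5 + h\right) 2 h = 2 h \left(-5 + h\right)$)
$w{\left(C \right)} = \frac{2 C}{-12 + C}$ ($w{\left(C \right)} = \frac{C + C}{C + 2 \left(\left(-2\right) \left(-1\right)\right) \left(-5 - -2\right)} = \frac{2 C}{C + 2 \cdot 2 \left(-5 + 2\right)} = \frac{2 C}{C + 2 \cdot 2 \left(-3\right)} = \frac{2 C}{C - 12} = \frac{2 C}{-12 + C}$)
$351 + w{\left(-21 \right)} \left(-465\right) = 351 + 2 \left(-21\right) \frac{1}{-12 - 21} \left(-465\right) = 351 + 2 \left(-21\right) \frac{1}{-33} \left(-465\right) = 351 + 2 \left(-21\right) \left(- \frac{1}{33}\right) \left(-465\right) = 351 + \frac{14}{11} \left(-465\right) = 351 - \frac{6510}{11} = - \frac{2649}{11}$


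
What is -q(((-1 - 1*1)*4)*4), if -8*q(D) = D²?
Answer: 128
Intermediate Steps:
q(D) = -D²/8
-q(((-1 - 1*1)*4)*4) = -(-1)*(((-1 - 1*1)*4)*4)²/8 = -(-1)*(((-1 - 1)*4)*4)²/8 = -(-1)*(-2*4*4)²/8 = -(-1)*(-8*4)²/8 = -(-1)*(-32)²/8 = -(-1)*1024/8 = -1*(-128) = 128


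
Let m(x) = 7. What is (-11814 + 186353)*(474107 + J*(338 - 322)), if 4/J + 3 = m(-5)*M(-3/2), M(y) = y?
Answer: 2234232024179/27 ≈ 8.2749e+10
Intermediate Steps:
J = -8/27 (J = 4/(-3 + 7*(-3/2)) = 4/(-3 - 21/2) = 4/(-27/2) = 4*(-2/27) = -8/27 ≈ -0.29630)
(-11814 + 186353)*(474107 + J*(338 - 322)) = (-11814 + 186353)*(474107 - 8*(338 - 322)/27) = 174539*(474107 - 8/27*16) = 174539*(474107 - 128/27) = 174539*(12800761/27) = 2234232024179/27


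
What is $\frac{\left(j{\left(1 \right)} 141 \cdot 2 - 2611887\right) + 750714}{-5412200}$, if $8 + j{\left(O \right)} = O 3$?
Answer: $\frac{1862583}{5412200} \approx 0.34415$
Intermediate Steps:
$j{\left(O \right)} = -8 + 3 O$ ($j{\left(O \right)} = -8 + O 3 = -8 + 3 O$)
$\frac{\left(j{\left(1 \right)} 141 \cdot 2 - 2611887\right) + 750714}{-5412200} = \frac{\left(\left(-8 + 3 \cdot 1\right) 141 \cdot 2 - 2611887\right) + 750714}{-5412200} = \left(\left(\left(-8 + 3\right) 141 \cdot 2 - 2611887\right) + 750714\right) \left(- \frac{1}{5412200}\right) = \left(\left(\left(-5\right) 141 \cdot 2 - 2611887\right) + 750714\right) \left(- \frac{1}{5412200}\right) = \left(\left(\left(-705\right) 2 - 2611887\right) + 750714\right) \left(- \frac{1}{5412200}\right) = \left(\left(-1410 - 2611887\right) + 750714\right) \left(- \frac{1}{5412200}\right) = \left(-2613297 + 750714\right) \left(- \frac{1}{5412200}\right) = \left(-1862583\right) \left(- \frac{1}{5412200}\right) = \frac{1862583}{5412200}$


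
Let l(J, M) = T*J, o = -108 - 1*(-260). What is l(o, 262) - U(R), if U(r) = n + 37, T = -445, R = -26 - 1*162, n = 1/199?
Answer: -13467724/199 ≈ -67677.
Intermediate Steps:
n = 1/199 ≈ 0.0050251
R = -188 (R = -26 - 162 = -188)
o = 152 (o = -108 + 260 = 152)
l(J, M) = -445*J
U(r) = 7364/199 (U(r) = 1/199 + 37 = 7364/199)
l(o, 262) - U(R) = -445*152 - 1*7364/199 = -67640 - 7364/199 = -13467724/199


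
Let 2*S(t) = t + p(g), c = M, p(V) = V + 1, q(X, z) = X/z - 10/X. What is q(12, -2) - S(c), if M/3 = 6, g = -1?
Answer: -95/6 ≈ -15.833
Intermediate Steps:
q(X, z) = -10/X + X/z
p(V) = 1 + V
M = 18 (M = 3*6 = 18)
c = 18
S(t) = t/2 (S(t) = (t + (1 - 1))/2 = (t + 0)/2 = t/2)
q(12, -2) - S(c) = (-10/12 + 12/(-2)) - 18/2 = (-10*1/12 + 12*(-1/2)) - 1*9 = (-5/6 - 6) - 9 = -41/6 - 9 = -95/6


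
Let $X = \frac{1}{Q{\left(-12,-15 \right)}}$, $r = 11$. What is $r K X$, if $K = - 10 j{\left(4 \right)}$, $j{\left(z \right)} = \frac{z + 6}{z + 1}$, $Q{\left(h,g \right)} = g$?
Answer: $\frac{44}{3} \approx 14.667$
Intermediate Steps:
$j{\left(z \right)} = \frac{6 + z}{1 + z}$
$X = - \frac{1}{15}$ ($X = \frac{1}{-15} = - \frac{1}{15} \approx -0.066667$)
$K = -20$ ($K = - 10 \frac{6 + 4}{1 + 4} = - 10 \cdot \frac{1}{5} \cdot 10 = \left(-10\right) 2 = -20$)
$r K X = 11 \left(-20\right) \left(- \frac{1}{15}\right) = \left(-220\right) \left(- \frac{1}{15}\right) = \frac{44}{3}$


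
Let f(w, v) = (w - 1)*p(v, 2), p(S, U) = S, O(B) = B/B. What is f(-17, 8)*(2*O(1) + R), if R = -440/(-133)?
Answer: -101664/133 ≈ -764.39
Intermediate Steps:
O(B) = 1
f(w, v) = v*(-1 + w) (f(w, v) = (w - 1)*v = (-1 + w)*v = v*(-1 + w))
R = 440/133 (R = -440*(-1/133) = 440/133 ≈ 3.3083)
f(-17, 8)*(2*O(1) + R) = (8*(-1 - 17))*(2*1 + 440/133) = (8*(-18))*(2 + 440/133) = -144*706/133 = -101664/133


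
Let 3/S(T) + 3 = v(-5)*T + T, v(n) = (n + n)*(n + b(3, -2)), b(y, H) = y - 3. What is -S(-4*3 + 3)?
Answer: 1/154 ≈ 0.0064935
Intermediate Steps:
b(y, H) = -3 + y
v(n) = 2*n**2 (v(n) = (n + n)*(n + (-3 + 3)) = (2*n)*(n + 0) = (2*n)*n = 2*n**2)
S(T) = 3/(-3 + 51*T) (S(T) = 3/(-3 + ((2*(-5)**2)*T + T)) = 3/(-3 + ((2*25)*T + T)) = 3/(-3 + (50*T + T)) = 3/(-3 + 51*T))
-S(-4*3 + 3) = -1/(-1 + 17*(-4*3 + 3)) = -1/(-1 + 17*(-12 + 3)) = -1/(-1 + 17*(-9)) = -1/(-1 - 153) = -1/(-154) = -1*(-1/154) = 1/154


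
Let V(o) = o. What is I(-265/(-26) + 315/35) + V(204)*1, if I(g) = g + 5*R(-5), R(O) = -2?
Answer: 5543/26 ≈ 213.19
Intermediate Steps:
I(g) = -10 + g (I(g) = g + 5*(-2) = g - 10 = -10 + g)
I(-265/(-26) + 315/35) + V(204)*1 = (-10 + (-265/(-26) + 315/35)) + 204*1 = (-10 + (-265*(-1/26) + 315*(1/35))) + 204 = (-10 + (265/26 + 9)) + 204 = (-10 + 499/26) + 204 = 239/26 + 204 = 5543/26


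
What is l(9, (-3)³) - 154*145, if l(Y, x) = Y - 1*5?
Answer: -22326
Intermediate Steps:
l(Y, x) = -5 + Y (l(Y, x) = Y - 5 = -5 + Y)
l(9, (-3)³) - 154*145 = (-5 + 9) - 154*145 = 4 - 22330 = -22326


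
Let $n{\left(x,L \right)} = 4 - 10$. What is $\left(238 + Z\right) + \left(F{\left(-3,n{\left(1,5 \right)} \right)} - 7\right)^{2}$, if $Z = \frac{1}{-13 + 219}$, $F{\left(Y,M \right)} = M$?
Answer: $\frac{83843}{206} \approx 407.0$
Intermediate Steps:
$n{\left(x,L \right)} = -6$ ($n{\left(x,L \right)} = 4 - 10 = -6$)
$Z = \frac{1}{206} \approx 0.0048544$
$\left(238 + Z\right) + \left(F{\left(-3,n{\left(1,5 \right)} \right)} - 7\right)^{2} = \left(238 + \frac{1}{206}\right) + \left(-6 - 7\right)^{2} = \frac{49029}{206} + \left(-13\right)^{2} = \frac{49029}{206} + 169 = \frac{83843}{206}$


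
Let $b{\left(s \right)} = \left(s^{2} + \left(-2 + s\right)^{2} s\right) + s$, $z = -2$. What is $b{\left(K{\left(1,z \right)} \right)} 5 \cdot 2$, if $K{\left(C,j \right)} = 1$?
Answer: $30$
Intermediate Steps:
$b{\left(s \right)} = s + s^{2} + s \left(-2 + s\right)^{2}$ ($b{\left(s \right)} = \left(s^{2} + s \left(-2 + s\right)^{2}\right) + s = s + s^{2} + s \left(-2 + s\right)^{2}$)
$b{\left(K{\left(1,z \right)} \right)} 5 \cdot 2 = 1 \left(1 + 1 + \left(-2 + 1\right)^{2}\right) 5 \cdot 2 = 1 \left(1 + 1 + \left(-1\right)^{2}\right) 5 \cdot 2 = 1 \left(1 + 1 + 1\right) 5 \cdot 2 = 1 \cdot 3 \cdot 5 \cdot 2 = 3 \cdot 5 \cdot 2 = 15 \cdot 2 = 30$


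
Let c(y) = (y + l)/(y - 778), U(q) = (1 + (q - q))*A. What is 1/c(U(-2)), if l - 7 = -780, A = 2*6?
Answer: 766/761 ≈ 1.0066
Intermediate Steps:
A = 12
l = -773 (l = 7 - 780 = -773)
U(q) = 12 (U(q) = (1 + (q - q))*12 = (1 + 0)*12 = 1*12 = 12)
c(y) = (-773 + y)/(-778 + y) (c(y) = (y - 773)/(y - 778) = (-773 + y)/(-778 + y))
1/c(U(-2)) = 1/((-773 + 12)/(-778 + 12)) = 1/(-761/(-766)) = 1/(-1/766*(-761)) = 1/(761/766) = 766/761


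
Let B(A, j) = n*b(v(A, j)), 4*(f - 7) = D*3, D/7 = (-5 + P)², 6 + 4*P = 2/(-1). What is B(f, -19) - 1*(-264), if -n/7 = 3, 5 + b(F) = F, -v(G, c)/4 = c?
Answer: -1227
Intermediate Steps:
v(G, c) = -4*c
P = -2 (P = -3/2 + (2/(-1))/4 = -3/2 + (2*(-1))/4 = -3/2 + (¼)*(-2) = -3/2 - ½ = -2)
b(F) = -5 + F
D = 343 (D = 7*(-5 - 2)² = 7*(-7)² = 7*49 = 343)
n = -21 (n = -7*3 = -21)
f = 1057/4 (f = 7 + (343*3)/4 = 7 + (¼)*1029 = 7 + 1029/4 = 1057/4 ≈ 264.25)
B(A, j) = 105 + 84*j (B(A, j) = -21*(-5 - 4*j) = 105 + 84*j)
B(f, -19) - 1*(-264) = (105 + 84*(-19)) - 1*(-264) = (105 - 1596) + 264 = -1491 + 264 = -1227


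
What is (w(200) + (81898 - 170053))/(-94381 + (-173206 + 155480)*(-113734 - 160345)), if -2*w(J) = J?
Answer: -88255/4858229973 ≈ -1.8166e-5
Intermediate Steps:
w(J) = -J/2
(w(200) + (81898 - 170053))/(-94381 + (-173206 + 155480)*(-113734 - 160345)) = (-½*200 + (81898 - 170053))/(-94381 + (-173206 + 155480)*(-113734 - 160345)) = (-100 - 88155)/(-94381 - 17726*(-274079)) = -88255/(-94381 + 4858324354) = -88255/4858229973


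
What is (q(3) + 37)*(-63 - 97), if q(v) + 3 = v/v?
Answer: -5600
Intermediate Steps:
q(v) = -2 (q(v) = -3 + v/v = -3 + 1 = -2)
(q(3) + 37)*(-63 - 97) = (-2 + 37)*(-63 - 97) = 35*(-160) = -5600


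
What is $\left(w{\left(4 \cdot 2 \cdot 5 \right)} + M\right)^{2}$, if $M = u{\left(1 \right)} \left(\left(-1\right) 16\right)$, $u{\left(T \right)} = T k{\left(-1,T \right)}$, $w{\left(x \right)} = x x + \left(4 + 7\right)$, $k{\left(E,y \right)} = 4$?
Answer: $2393209$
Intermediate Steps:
$w{\left(x \right)} = 11 + x^{2}$ ($w{\left(x \right)} = x^{2} + 11 = 11 + x^{2}$)
$u{\left(T \right)} = 4 T$ ($u{\left(T \right)} = T 4 = 4 T$)
$M = -64$ ($M = 4 \cdot 1 \left(\left(-1\right) 16\right) = 4 \left(-16\right) = -64$)
$\left(w{\left(4 \cdot 2 \cdot 5 \right)} + M\right)^{2} = \left(\left(11 + \left(4 \cdot 2 \cdot 5\right)^{2}\right) - 64\right)^{2} = \left(\left(11 + \left(4 \cdot 10\right)^{2}\right) - 64\right)^{2} = \left(\left(11 + 40^{2}\right) - 64\right)^{2} = \left(\left(11 + 1600\right) - 64\right)^{2} = \left(1611 - 64\right)^{2} = 1547^{2} = 2393209$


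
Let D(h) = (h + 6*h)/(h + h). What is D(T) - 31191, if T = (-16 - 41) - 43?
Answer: -62375/2 ≈ -31188.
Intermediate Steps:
T = -100 (T = -57 - 43 = -100)
D(h) = 7/2 (D(h) = (7*h)/((2*h)) = (7*h)*(1/(2*h)) = 7/2)
D(T) - 31191 = 7/2 - 31191 = -62375/2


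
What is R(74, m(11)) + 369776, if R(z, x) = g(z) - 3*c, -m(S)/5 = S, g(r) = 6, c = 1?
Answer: 369779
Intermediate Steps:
m(S) = -5*S
R(z, x) = 3 (R(z, x) = 6 - 3*1 = 6 - 3 = 3)
R(74, m(11)) + 369776 = 3 + 369776 = 369779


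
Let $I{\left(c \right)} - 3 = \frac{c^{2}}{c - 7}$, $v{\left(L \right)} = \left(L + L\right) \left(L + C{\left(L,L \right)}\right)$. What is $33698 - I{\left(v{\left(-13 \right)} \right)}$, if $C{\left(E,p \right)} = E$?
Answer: $\frac{22084979}{669} \approx 33012.0$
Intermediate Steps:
$v{\left(L \right)} = 4 L^{2}$ ($v{\left(L \right)} = \left(L + L\right) \left(L + L\right) = 2 L 2 L = 4 L^{2}$)
$I{\left(c \right)} = 3 + \frac{c^{2}}{-7 + c}$ ($I{\left(c \right)} = 3 + \frac{c^{2}}{c - 7} = 3 + \frac{c^{2}}{-7 + c}$)
$33698 - I{\left(v{\left(-13 \right)} \right)} = 33698 - \frac{-21 + \left(4 \left(-13\right)^{2}\right)^{2} + 3 \cdot 4 \left(-13\right)^{2}}{-7 + 4 \left(-13\right)^{2}} = 33698 - \frac{-21 + \left(4 \cdot 169\right)^{2} + 3 \cdot 4 \cdot 169}{-7 + 4 \cdot 169} = 33698 - \frac{-21 + 676^{2} + 3 \cdot 676}{-7 + 676} = 33698 - \frac{-21 + 456976 + 2028}{669} = 33698 - \frac{1}{669} \cdot 458983 = 33698 - \frac{458983}{669} = \frac{22084979}{669}$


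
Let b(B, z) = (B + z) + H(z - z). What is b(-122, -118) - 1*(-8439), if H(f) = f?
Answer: 8199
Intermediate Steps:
b(B, z) = B + z (b(B, z) = (B + z) + (z - z) = (B + z) + 0 = B + z)
b(-122, -118) - 1*(-8439) = (-122 - 118) - 1*(-8439) = -240 + 8439 = 8199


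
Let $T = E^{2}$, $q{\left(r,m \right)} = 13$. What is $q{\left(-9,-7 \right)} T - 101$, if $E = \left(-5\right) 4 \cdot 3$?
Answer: $46699$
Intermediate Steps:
$E = -60$ ($E = \left(-20\right) 3 = -60$)
$T = 3600$ ($T = \left(-60\right)^{2} = 3600$)
$q{\left(-9,-7 \right)} T - 101 = 13 \cdot 3600 - 101 = 46800 - 101 = 46699$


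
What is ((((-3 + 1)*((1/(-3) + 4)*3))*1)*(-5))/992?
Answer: 55/496 ≈ 0.11089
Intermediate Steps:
((((-3 + 1)*((1/(-3) + 4)*3))*1)*(-5))/992 = ((-2*(-⅓ + 4)*3*1)*(-5))*(1/992) = ((-22*3/3*1)*(-5))*(1/992) = ((-2*11*1)*(-5))*(1/992) = (-22*1*(-5))*(1/992) = -22*(-5)*(1/992) = 110*(1/992) = 55/496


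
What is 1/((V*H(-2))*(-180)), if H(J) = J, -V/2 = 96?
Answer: -1/69120 ≈ -1.4468e-5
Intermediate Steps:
V = -192 (V = -2*96 = -192)
1/((V*H(-2))*(-180)) = 1/(-192*(-2)*(-180)) = 1/(384*(-180)) = 1/(-69120) = -1/69120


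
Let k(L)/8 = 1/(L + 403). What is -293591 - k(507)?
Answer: -133583909/455 ≈ -2.9359e+5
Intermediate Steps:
k(L) = 8/(403 + L) (k(L) = 8/(L + 403) = 8/(403 + L))
-293591 - k(507) = -293591 - 8/(403 + 507) = -293591 - 8/910 = -293591 - 1*4/455 = -293591 - 4/455 = -133583909/455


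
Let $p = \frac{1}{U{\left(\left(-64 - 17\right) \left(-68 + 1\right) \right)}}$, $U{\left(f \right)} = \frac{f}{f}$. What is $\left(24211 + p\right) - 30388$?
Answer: $-6176$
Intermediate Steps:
$U{\left(f \right)} = 1$
$p = 1$ ($p = 1^{-1} = 1$)
$\left(24211 + p\right) - 30388 = \left(24211 + 1\right) - 30388 = 24212 - 30388 = -6176$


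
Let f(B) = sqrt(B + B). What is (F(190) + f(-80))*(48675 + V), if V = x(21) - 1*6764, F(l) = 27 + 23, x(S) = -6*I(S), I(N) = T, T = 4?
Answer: 2094350 + 167548*I*sqrt(10) ≈ 2.0944e+6 + 5.2983e+5*I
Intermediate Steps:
I(N) = 4
f(B) = sqrt(2)*sqrt(B) (f(B) = sqrt(2*B) = sqrt(2)*sqrt(B))
x(S) = -24 (x(S) = -6*4 = -24)
F(l) = 50
V = -6788 (V = -24 - 1*6764 = -24 - 6764 = -6788)
(F(190) + f(-80))*(48675 + V) = (50 + sqrt(2)*sqrt(-80))*(48675 - 6788) = (50 + sqrt(2)*(4*I*sqrt(5)))*41887 = (50 + 4*I*sqrt(10))*41887 = 2094350 + 167548*I*sqrt(10)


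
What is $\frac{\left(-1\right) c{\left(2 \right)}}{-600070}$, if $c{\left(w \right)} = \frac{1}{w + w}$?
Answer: $\frac{1}{2400280} \approx 4.1662 \cdot 10^{-7}$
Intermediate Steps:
$c{\left(w \right)} = \frac{1}{2 w}$
$\frac{\left(-1\right) c{\left(2 \right)}}{-600070} = \frac{\left(-1\right) \frac{1}{2 \cdot 2}}{-600070} = - \frac{1}{2 \cdot 2} \left(- \frac{1}{600070}\right) = \left(-1\right) \frac{1}{4} \left(- \frac{1}{600070}\right) = \left(- \frac{1}{4}\right) \left(- \frac{1}{600070}\right) = \frac{1}{2400280}$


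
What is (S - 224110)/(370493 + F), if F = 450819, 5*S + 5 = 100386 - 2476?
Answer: -204529/821312 ≈ -0.24903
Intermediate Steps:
S = 19581 (S = -1 + (100386 - 2476)/5 = -1 + (⅕)*97910 = -1 + 19582 = 19581)
(S - 224110)/(370493 + F) = (19581 - 224110)/(370493 + 450819) = -204529/821312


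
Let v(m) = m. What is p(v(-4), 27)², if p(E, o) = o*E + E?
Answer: 12544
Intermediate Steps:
p(E, o) = E + E*o (p(E, o) = E*o + E = E + E*o)
p(v(-4), 27)² = (-4*(1 + 27))² = (-4*28)² = (-112)² = 12544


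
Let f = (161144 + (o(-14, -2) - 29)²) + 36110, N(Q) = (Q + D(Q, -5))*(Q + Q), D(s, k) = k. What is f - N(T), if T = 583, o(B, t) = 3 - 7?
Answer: -475605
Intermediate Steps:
o(B, t) = -4
N(Q) = 2*Q*(-5 + Q) (N(Q) = (Q - 5)*(Q + Q) = (-5 + Q)*(2*Q) = 2*Q*(-5 + Q))
f = 198343 (f = (161144 + (-4 - 29)²) + 36110 = (161144 + (-33)²) + 36110 = (161144 + 1089) + 36110 = 162233 + 36110 = 198343)
f - N(T) = 198343 - 2*583*(-5 + 583) = 198343 - 2*583*578 = 198343 - 1*673948 = 198343 - 673948 = -475605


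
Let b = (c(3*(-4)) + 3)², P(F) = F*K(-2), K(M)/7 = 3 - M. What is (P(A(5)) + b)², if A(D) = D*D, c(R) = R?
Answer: 913936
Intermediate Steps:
K(M) = 21 - 7*M (K(M) = 7*(3 - M) = 21 - 7*M)
A(D) = D²
P(F) = 35*F (P(F) = F*(21 - 7*(-2)) = F*(21 + 14) = F*35 = 35*F)
b = 81 (b = (3*(-4) + 3)² = (-12 + 3)² = (-9)² = 81)
(P(A(5)) + b)² = (35*5² + 81)² = (35*25 + 81)² = (875 + 81)² = 956² = 913936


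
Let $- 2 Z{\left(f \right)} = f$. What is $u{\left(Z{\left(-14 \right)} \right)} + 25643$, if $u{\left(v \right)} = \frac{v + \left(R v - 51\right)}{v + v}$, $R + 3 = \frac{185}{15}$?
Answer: $\frac{538535}{21} \approx 25645.0$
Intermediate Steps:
$Z{\left(f \right)} = - \frac{f}{2}$
$R = \frac{28}{3}$ ($R = -3 + \frac{185}{15} = -3 + 185 \cdot \frac{1}{15} = -3 + \frac{37}{3} = \frac{28}{3} \approx 9.3333$)
$u{\left(v \right)} = \frac{-51 + \frac{31 v}{3}}{2 v}$ ($u{\left(v \right)} = \frac{v + \left(\frac{28 v}{3} - 51\right)}{v + v} = \frac{v + \left(\frac{28 v}{3} - 51\right)}{2 v} = \left(v + \left(-51 + \frac{28 v}{3}\right)\right) \frac{1}{2 v} = \left(-51 + \frac{31 v}{3}\right) \frac{1}{2 v} = \frac{-51 + \frac{31 v}{3}}{2 v}$)
$u{\left(Z{\left(-14 \right)} \right)} + 25643 = \frac{-153 + 31 \left(\left(- \frac{1}{2}\right) \left(-14\right)\right)}{6 \left(\left(- \frac{1}{2}\right) \left(-14\right)\right)} + 25643 = \frac{-153 + 31 \cdot 7}{6 \cdot 7} + 25643 = \frac{1}{6} \cdot \frac{1}{7} \left(-153 + 217\right) + 25643 = \frac{1}{6} \cdot \frac{1}{7} \cdot 64 + 25643 = \frac{32}{21} + 25643 = \frac{538535}{21}$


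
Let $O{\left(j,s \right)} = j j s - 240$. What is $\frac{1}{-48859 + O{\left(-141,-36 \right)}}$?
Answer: $- \frac{1}{764815} \approx -1.3075 \cdot 10^{-6}$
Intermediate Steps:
$O{\left(j,s \right)} = -240 + s j^{2}$ ($O{\left(j,s \right)} = j^{2} s - 240 = s j^{2} - 240 = -240 + s j^{2}$)
$\frac{1}{-48859 + O{\left(-141,-36 \right)}} = \frac{1}{-48859 - \left(240 + 36 \left(-141\right)^{2}\right)} = \frac{1}{-48859 - 715956} = \frac{1}{-764815} = - \frac{1}{764815}$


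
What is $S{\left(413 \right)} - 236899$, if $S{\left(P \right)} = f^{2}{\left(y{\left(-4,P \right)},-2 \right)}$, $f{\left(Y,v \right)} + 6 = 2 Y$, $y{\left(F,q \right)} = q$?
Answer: $435501$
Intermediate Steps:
$f{\left(Y,v \right)} = -6 + 2 Y$
$S{\left(P \right)} = \left(-6 + 2 P\right)^{2}$
$S{\left(413 \right)} - 236899 = 4 \left(-3 + 413\right)^{2} - 236899 = 4 \cdot 410^{2} - 236899 = 4 \cdot 168100 - 236899 = 672400 - 236899 = 435501$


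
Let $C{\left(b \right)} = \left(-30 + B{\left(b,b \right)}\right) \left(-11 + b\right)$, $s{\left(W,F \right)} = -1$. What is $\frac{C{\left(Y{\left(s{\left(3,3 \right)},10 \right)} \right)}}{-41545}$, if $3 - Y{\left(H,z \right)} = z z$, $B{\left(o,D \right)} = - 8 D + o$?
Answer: $\frac{70092}{41545} \approx 1.6871$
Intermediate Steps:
$B{\left(o,D \right)} = o - 8 D$
$Y{\left(H,z \right)} = 3 - z^{2}$ ($Y{\left(H,z \right)} = 3 - z z = 3 - z^{2}$)
$C{\left(b \right)} = \left(-30 - 7 b\right) \left(-11 + b\right)$ ($C{\left(b \right)} = \left(-30 + \left(b - 8 b\right)\right) \left(-11 + b\right) = \left(-30 - 7 b\right) \left(-11 + b\right)$)
$\frac{C{\left(Y{\left(s{\left(3,3 \right)},10 \right)} \right)}}{-41545} = \frac{330 - 7 \left(3 - 10^{2}\right)^{2} + 47 \left(3 - 10^{2}\right)}{-41545} = \left(330 - 7 \left(3 - 100\right)^{2} + 47 \left(3 - 100\right)\right) \left(- \frac{1}{41545}\right) = \left(330 - 7 \left(-97\right)^{2} + 47 \left(-97\right)\right) \left(- \frac{1}{41545}\right) = \left(330 - 65863 - 4559\right) \left(- \frac{1}{41545}\right) = \left(-70092\right) \left(- \frac{1}{41545}\right) = \frac{70092}{41545}$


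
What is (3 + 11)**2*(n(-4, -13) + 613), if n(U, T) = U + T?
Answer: 116816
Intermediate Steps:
n(U, T) = T + U
(3 + 11)**2*(n(-4, -13) + 613) = (3 + 11)**2*((-13 - 4) + 613) = 14**2*(-17 + 613) = 196*596 = 116816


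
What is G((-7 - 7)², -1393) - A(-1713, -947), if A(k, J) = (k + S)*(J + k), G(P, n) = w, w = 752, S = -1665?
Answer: -8984728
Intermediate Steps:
G(P, n) = 752
A(k, J) = (-1665 + k)*(J + k) (A(k, J) = (k - 1665)*(J + k) = (-1665 + k)*(J + k))
G((-7 - 7)², -1393) - A(-1713, -947) = 752 - ((-1713)² - 1665*(-947) - 1665*(-1713) - 947*(-1713)) = 752 - (2934369 + 1576755 + 2852145 + 1622211) = 752 - 1*8985480 = 752 - 8985480 = -8984728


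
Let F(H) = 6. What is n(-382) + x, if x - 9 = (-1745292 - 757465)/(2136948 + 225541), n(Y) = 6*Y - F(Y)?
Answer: -5410240078/2362489 ≈ -2290.1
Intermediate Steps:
n(Y) = -6 + 6*Y (n(Y) = 6*Y - 1*6 = 6*Y - 6 = -6 + 6*Y)
x = 18759644/2362489 (x = 9 + (-1745292 - 757465)/(2136948 + 225541) = 9 - 2502757/2362489 = 18759644/2362489 ≈ 7.9406)
n(-382) + x = (-6 + 6*(-382)) + 18759644/2362489 = (-6 - 2292) + 18759644/2362489 = -2298 + 18759644/2362489 = -5410240078/2362489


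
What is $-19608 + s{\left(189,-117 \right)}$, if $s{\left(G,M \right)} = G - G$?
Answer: $-19608$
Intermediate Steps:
$s{\left(G,M \right)} = 0$
$-19608 + s{\left(189,-117 \right)} = -19608 + 0 = -19608$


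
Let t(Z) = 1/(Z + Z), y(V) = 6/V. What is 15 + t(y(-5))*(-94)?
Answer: 325/6 ≈ 54.167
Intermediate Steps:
t(Z) = 1/(2*Z)
15 + t(y(-5))*(-94) = 15 + (1/(2*((6/(-5)))))*(-94) = 15 + (1/(2*((6*(-⅕)))))*(-94) = 15 + (1/(2*(-6/5)))*(-94) = 15 + ((½)*(-⅚))*(-94) = 15 - 5/12*(-94) = 15 + 235/6 = 325/6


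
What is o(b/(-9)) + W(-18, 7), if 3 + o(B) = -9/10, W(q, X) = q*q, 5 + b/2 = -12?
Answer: 3201/10 ≈ 320.10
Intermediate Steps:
b = -34 (b = -10 + 2*(-12) = -10 - 24 = -34)
W(q, X) = q²
o(B) = -39/10 (o(B) = -3 - 9/10 = -39/10)
o(b/(-9)) + W(-18, 7) = -39/10 + (-18)² = -39/10 + 324 = 3201/10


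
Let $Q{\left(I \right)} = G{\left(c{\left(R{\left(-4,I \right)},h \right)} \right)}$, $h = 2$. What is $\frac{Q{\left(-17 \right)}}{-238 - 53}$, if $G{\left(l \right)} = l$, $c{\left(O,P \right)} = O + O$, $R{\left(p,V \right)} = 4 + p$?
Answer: $0$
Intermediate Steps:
$c{\left(O,P \right)} = 2 O$
$Q{\left(I \right)} = 0$ ($Q{\left(I \right)} = 2 \left(4 - 4\right) = 2 \cdot 0 = 0$)
$\frac{Q{\left(-17 \right)}}{-238 - 53} = \frac{1}{-238 - 53} \cdot 0 = \frac{1}{-291} \cdot 0 = \left(- \frac{1}{291}\right) 0 = 0$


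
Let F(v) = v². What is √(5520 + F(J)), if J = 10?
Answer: 2*√1405 ≈ 74.967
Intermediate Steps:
√(5520 + F(J)) = √(5520 + 10²) = √(5520 + 100) = √5620 = 2*√1405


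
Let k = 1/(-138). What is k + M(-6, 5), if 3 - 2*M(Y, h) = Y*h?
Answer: 1138/69 ≈ 16.493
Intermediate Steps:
M(Y, h) = 3/2 - Y*h/2
k = -1/138 ≈ -0.0072464
k + M(-6, 5) = -1/138 + (3/2 - 1/2*(-6)*5) = -1/138 + (3/2 + 15) = -1/138 + 33/2 = 1138/69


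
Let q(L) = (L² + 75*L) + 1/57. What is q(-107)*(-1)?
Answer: -195169/57 ≈ -3424.0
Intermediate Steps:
q(L) = 1/57 + L² + 75*L (q(L) = (L² + 75*L) + 1/57 = 1/57 + L² + 75*L)
q(-107)*(-1) = (1/57 + (-107)² + 75*(-107))*(-1) = (1/57 + 11449 - 8025)*(-1) = (195169/57)*(-1) = -195169/57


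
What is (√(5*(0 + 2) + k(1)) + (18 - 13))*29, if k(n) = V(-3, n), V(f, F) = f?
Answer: 145 + 29*√7 ≈ 221.73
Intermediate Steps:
k(n) = -3
(√(5*(0 + 2) + k(1)) + (18 - 13))*29 = (√(5*(0 + 2) - 3) + (18 - 13))*29 = (√(5*2 - 3) + 5)*29 = (√(10 - 3) + 5)*29 = (√7 + 5)*29 = (5 + √7)*29 = 145 + 29*√7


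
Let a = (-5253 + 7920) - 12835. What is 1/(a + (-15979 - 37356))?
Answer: -1/63503 ≈ -1.5747e-5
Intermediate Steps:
a = -10168 (a = 2667 - 12835 = -10168)
1/(a + (-15979 - 37356)) = 1/(-10168 + (-15979 - 37356)) = 1/(-10168 - 53335) = 1/(-63503) = -1/63503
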